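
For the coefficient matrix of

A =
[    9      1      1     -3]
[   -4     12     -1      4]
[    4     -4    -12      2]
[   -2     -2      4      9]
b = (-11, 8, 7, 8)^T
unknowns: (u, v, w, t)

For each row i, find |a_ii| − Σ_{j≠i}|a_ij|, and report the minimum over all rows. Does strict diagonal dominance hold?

1

row 1: |9| − (1+1+3) = 4
row 2: |12| − (4+1+4) = 3
row 3: |-12| − (4+4+2) = 2
row 4: |9| − (2+2+4) = 1
minimum over rows = 1 → strictly diagonally dominant (convergence guaranteed)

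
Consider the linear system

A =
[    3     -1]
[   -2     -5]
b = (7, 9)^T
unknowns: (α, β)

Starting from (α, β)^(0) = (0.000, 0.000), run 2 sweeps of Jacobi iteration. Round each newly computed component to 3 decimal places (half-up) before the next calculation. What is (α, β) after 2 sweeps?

Iteration 1:
  α = (7 - (-1)·0.000) / (3) = 2.333
  β = (9 - (-2)·0.000) / (-5) = -1.800
Iteration 2:
  α = (7 - (-1)·-1.800) / (3) = 1.733
  β = (9 - (-2)·2.333) / (-5) = -2.733

(1.733, -2.733)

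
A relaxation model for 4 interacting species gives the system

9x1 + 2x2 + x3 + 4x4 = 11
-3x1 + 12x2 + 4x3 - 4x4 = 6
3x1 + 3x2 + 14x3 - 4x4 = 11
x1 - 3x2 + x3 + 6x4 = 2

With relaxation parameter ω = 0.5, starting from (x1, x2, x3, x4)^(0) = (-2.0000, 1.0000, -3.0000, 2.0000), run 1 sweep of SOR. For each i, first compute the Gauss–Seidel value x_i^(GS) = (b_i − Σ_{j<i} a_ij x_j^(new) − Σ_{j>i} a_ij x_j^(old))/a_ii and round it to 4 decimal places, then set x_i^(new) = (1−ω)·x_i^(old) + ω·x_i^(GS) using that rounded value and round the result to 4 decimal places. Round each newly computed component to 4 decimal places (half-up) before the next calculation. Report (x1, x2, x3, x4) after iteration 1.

(-0.7778, 1.4861, -0.8973, 1.6778)

Iteration 1:
  x1: GS value = (11 - (2)·1.0000 - (1)·-3.0000 - (4)·2.0000) / (9) = 0.4444;  x1 ← (1−ω)·-2.0000 + ω·0.4444 = -0.7778
  x2: GS value = (6 - (-3)·-0.7778 - (4)·-3.0000 - (-4)·2.0000) / (12) = 1.9722;  x2 ← (1−ω)·1.0000 + ω·1.9722 = 1.4861
  x3: GS value = (11 - (3)·-0.7778 - (3)·1.4861 - (-4)·2.0000) / (14) = 1.2054;  x3 ← (1−ω)·-3.0000 + ω·1.2054 = -0.8973
  x4: GS value = (2 - (1)·-0.7778 - (-3)·1.4861 - (1)·-0.8973) / (6) = 1.3556;  x4 ← (1−ω)·2.0000 + ω·1.3556 = 1.6778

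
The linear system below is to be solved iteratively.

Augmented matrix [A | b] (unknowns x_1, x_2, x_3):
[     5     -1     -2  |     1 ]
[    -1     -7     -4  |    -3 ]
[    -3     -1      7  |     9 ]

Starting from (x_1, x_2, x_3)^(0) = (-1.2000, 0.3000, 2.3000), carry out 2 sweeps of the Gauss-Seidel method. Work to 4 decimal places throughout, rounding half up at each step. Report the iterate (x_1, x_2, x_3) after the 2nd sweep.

Iteration 1:
  x_1 = (1 - (-1)·0.3000 - (-2)·2.3000) / (5) = 1.1800
  x_2 = (-3 - (-1)·1.1800 - (-4)·2.3000) / (-7) = -1.0543
  x_3 = (9 - (-3)·1.1800 - (-1)·-1.0543) / (7) = 1.6408
Iteration 2:
  x_1 = (1 - (-1)·-1.0543 - (-2)·1.6408) / (5) = 0.6455
  x_2 = (-3 - (-1)·0.6455 - (-4)·1.6408) / (-7) = -0.6012
  x_3 = (9 - (-3)·0.6455 - (-1)·-0.6012) / (7) = 1.4765

(0.6455, -0.6012, 1.4765)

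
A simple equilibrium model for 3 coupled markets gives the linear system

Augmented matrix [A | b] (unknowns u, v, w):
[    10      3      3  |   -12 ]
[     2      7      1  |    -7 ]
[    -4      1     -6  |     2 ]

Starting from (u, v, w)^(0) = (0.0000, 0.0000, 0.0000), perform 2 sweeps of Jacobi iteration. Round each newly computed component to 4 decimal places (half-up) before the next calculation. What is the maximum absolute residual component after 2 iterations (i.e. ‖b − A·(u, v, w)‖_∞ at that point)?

Iteration 1:
  u = (-12 - (3)·0.0000 - (3)·0.0000) / (10) = -1.2000
  v = (-7 - (2)·0.0000 - (1)·0.0000) / (7) = -1.0000
  w = (2 - (-4)·0.0000 - (1)·0.0000) / (-6) = -0.3333
Iteration 2:
  u = (-12 - (3)·-1.0000 - (3)·-0.3333) / (10) = -0.8000
  v = (-7 - (2)·-1.2000 - (1)·-0.3333) / (7) = -0.6095
  w = (2 - (-4)·-1.2000 - (1)·-1.0000) / (-6) = 0.3000
Residual b − A·x = (-3.0715, -1.4335, 1.2095); ∞-norm = 3.0715

3.0715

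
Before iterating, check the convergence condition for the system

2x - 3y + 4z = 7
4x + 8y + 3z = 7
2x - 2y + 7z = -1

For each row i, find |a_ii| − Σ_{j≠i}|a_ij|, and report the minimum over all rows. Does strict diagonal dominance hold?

-5

row 1: |2| − (3+4) = -5
row 2: |8| − (4+3) = 1
row 3: |7| − (2+2) = 3
minimum over rows = -5 → not strictly diagonally dominant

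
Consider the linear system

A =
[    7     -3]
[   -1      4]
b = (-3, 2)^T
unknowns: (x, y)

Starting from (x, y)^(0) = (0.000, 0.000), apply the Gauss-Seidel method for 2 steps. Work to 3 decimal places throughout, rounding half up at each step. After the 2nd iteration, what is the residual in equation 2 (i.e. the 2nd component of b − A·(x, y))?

0.000

Iteration 1:
  x = (-3 - (-3)·0.000) / (7) = -0.429
  y = (2 - (-1)·-0.429) / (4) = 0.393
Iteration 2:
  x = (-3 - (-3)·0.393) / (7) = -0.260
  y = (2 - (-1)·-0.260) / (4) = 0.435
Residual b − A·x = (0.125, 0.000)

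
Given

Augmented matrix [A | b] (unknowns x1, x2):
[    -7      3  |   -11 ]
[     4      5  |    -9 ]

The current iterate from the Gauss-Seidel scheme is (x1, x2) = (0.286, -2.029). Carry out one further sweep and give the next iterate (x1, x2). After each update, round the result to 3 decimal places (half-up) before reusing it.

(0.702, -2.362)

One sweep:
  x1 = (-11 - (3)·-2.029) / (-7) = 0.702
  x2 = (-9 - (4)·0.702) / (5) = -2.362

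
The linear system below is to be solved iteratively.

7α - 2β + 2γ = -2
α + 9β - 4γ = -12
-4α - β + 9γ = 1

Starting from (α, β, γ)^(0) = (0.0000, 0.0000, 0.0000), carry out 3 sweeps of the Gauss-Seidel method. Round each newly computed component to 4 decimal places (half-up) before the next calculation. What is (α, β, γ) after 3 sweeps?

(-0.5793, -1.4064, -0.3026)

Iteration 1:
  α = (-2 - (-2)·0.0000 - (2)·0.0000) / (7) = -0.2857
  β = (-12 - (1)·-0.2857 - (-4)·0.0000) / (9) = -1.3016
  γ = (1 - (-4)·-0.2857 - (-1)·-1.3016) / (9) = -0.1605
Iteration 2:
  α = (-2 - (-2)·-1.3016 - (2)·-0.1605) / (7) = -0.6117
  β = (-12 - (1)·-0.6117 - (-4)·-0.1605) / (9) = -1.3367
  γ = (1 - (-4)·-0.6117 - (-1)·-1.3367) / (9) = -0.3093
Iteration 3:
  α = (-2 - (-2)·-1.3367 - (2)·-0.3093) / (7) = -0.5793
  β = (-12 - (1)·-0.5793 - (-4)·-0.3093) / (9) = -1.4064
  γ = (1 - (-4)·-0.5793 - (-1)·-1.4064) / (9) = -0.3026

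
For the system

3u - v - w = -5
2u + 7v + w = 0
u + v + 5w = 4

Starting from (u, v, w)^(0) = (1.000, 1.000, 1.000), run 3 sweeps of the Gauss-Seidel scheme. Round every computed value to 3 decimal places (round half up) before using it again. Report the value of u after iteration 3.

Iteration 1:
  u = (-5 - (-1)·1.000 - (-1)·1.000) / (3) = -1.000
  v = (0 - (2)·-1.000 - (1)·1.000) / (7) = 0.143
  w = (4 - (1)·-1.000 - (1)·0.143) / (5) = 0.971
Iteration 2:
  u = (-5 - (-1)·0.143 - (-1)·0.971) / (3) = -1.295
  v = (0 - (2)·-1.295 - (1)·0.971) / (7) = 0.231
  w = (4 - (1)·-1.295 - (1)·0.231) / (5) = 1.013
Iteration 3:
  u = (-5 - (-1)·0.231 - (-1)·1.013) / (3) = -1.252
  v = (0 - (2)·-1.252 - (1)·1.013) / (7) = 0.213
  w = (4 - (1)·-1.252 - (1)·0.213) / (5) = 1.008

-1.252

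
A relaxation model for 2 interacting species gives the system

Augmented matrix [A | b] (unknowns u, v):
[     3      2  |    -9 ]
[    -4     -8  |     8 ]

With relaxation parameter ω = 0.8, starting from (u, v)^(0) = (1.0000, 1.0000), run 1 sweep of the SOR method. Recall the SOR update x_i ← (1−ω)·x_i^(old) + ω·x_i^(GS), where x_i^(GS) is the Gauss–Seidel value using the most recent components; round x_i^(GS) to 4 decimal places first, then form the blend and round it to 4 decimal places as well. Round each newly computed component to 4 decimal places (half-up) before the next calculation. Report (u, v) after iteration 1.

(-2.7334, 0.4934)

Iteration 1:
  u: GS value = (-9 - (2)·1.0000) / (3) = -3.6667;  u ← (1−ω)·1.0000 + ω·-3.6667 = -2.7334
  v: GS value = (8 - (-4)·-2.7334) / (-8) = 0.3667;  v ← (1−ω)·1.0000 + ω·0.3667 = 0.4934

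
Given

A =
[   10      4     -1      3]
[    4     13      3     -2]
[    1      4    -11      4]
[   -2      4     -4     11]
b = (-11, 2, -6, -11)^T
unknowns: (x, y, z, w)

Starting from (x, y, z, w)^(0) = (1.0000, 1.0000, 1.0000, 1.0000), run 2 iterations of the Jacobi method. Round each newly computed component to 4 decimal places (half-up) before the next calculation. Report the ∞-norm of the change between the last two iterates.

1.3541

Iteration 1:
  x = (-11 - (4)·1.0000 - (-1)·1.0000 - (3)·1.0000) / (10) = -1.7000
  y = (2 - (4)·1.0000 - (3)·1.0000 - (-2)·1.0000) / (13) = -0.2308
  z = (-6 - (1)·1.0000 - (4)·1.0000 - (4)·1.0000) / (-11) = 1.3636
  w = (-11 - (-2)·1.0000 - (4)·1.0000 - (-4)·1.0000) / (11) = -0.8182
Iteration 2:
  x = (-11 - (4)·-0.2308 - (-1)·1.3636 - (3)·-0.8182) / (10) = -0.6259
  y = (2 - (4)·-1.7000 - (3)·1.3636 - (-2)·-0.8182) / (13) = 0.2364
  z = (-6 - (1)·-1.7000 - (4)·-0.2308 - (4)·-0.8182) / (-11) = 0.0095
  w = (-11 - (-2)·-1.7000 - (4)·-0.2308 - (-4)·1.3636) / (11) = -0.7293
Change: (1.0741, 0.4672, -1.3541, 0.0889) → max |·| = 1.3541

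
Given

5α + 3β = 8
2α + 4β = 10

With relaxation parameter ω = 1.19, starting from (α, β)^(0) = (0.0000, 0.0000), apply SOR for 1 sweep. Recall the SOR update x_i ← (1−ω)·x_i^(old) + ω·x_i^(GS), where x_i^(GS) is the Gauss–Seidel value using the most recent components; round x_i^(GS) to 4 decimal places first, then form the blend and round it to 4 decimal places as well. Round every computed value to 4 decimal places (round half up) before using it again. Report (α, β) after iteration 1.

(1.9040, 1.8421)

Iteration 1:
  α: GS value = (8 - (3)·0.0000) / (5) = 1.6000;  α ← (1−ω)·0.0000 + ω·1.6000 = 1.9040
  β: GS value = (10 - (2)·1.9040) / (4) = 1.5480;  β ← (1−ω)·0.0000 + ω·1.5480 = 1.8421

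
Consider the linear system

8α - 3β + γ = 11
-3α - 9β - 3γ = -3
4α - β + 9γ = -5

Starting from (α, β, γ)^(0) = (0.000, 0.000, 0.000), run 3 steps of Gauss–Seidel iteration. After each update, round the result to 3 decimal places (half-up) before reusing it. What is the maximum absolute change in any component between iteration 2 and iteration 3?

0.135

Iteration 1:
  α = (11 - (-3)·0.000 - (1)·0.000) / (8) = 1.375
  β = (-3 - (-3)·1.375 - (-3)·0.000) / (-9) = -0.125
  γ = (-5 - (4)·1.375 - (-1)·-0.125) / (9) = -1.181
Iteration 2:
  α = (11 - (-3)·-0.125 - (1)·-1.181) / (8) = 1.476
  β = (-3 - (-3)·1.476 - (-3)·-1.181) / (-9) = 0.235
  γ = (-5 - (4)·1.476 - (-1)·0.235) / (9) = -1.185
Iteration 3:
  α = (11 - (-3)·0.235 - (1)·-1.185) / (8) = 1.611
  β = (-3 - (-3)·1.611 - (-3)·-1.185) / (-9) = 0.191
  γ = (-5 - (4)·1.611 - (-1)·0.191) / (9) = -1.250
Change: (0.135, -0.044, -0.065) → max |·| = 0.135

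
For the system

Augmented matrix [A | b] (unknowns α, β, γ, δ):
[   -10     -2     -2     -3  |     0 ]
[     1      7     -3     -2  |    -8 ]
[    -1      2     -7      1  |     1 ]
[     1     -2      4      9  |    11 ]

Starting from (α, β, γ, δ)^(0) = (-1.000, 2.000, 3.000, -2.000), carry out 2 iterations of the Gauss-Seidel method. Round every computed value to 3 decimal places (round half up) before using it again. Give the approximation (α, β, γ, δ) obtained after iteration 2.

(-0.249, -0.913, -0.169, 1.122)

Iteration 1:
  α = (0 - (-2)·2.000 - (-2)·3.000 - (-3)·-2.000) / (-10) = -0.400
  β = (-8 - (1)·-0.400 - (-3)·3.000 - (-2)·-2.000) / (7) = -0.371
  γ = (1 - (-1)·-0.400 - (2)·-0.371 - (1)·-2.000) / (-7) = -0.477
  δ = (11 - (1)·-0.400 - (-2)·-0.371 - (4)·-0.477) / (9) = 1.396
Iteration 2:
  α = (0 - (-2)·-0.371 - (-2)·-0.477 - (-3)·1.396) / (-10) = -0.249
  β = (-8 - (1)·-0.249 - (-3)·-0.477 - (-2)·1.396) / (7) = -0.913
  γ = (1 - (-1)·-0.249 - (2)·-0.913 - (1)·1.396) / (-7) = -0.169
  δ = (11 - (1)·-0.249 - (-2)·-0.913 - (4)·-0.169) / (9) = 1.122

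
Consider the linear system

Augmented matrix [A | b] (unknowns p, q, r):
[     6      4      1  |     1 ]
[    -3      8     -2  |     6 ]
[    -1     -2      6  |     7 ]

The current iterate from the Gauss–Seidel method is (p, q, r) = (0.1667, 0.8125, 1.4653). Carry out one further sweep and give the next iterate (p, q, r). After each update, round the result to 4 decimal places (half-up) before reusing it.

(-0.6192, 0.8841, 1.3582)

One sweep:
  p = (1 - (4)·0.8125 - (1)·1.4653) / (6) = -0.6192
  q = (6 - (-3)·-0.6192 - (-2)·1.4653) / (8) = 0.8841
  r = (7 - (-1)·-0.6192 - (-2)·0.8841) / (6) = 1.3582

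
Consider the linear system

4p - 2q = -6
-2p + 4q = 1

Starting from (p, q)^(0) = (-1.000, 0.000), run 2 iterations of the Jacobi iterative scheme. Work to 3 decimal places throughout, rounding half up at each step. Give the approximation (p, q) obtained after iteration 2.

Iteration 1:
  p = (-6 - (-2)·0.000) / (4) = -1.500
  q = (1 - (-2)·-1.000) / (4) = -0.250
Iteration 2:
  p = (-6 - (-2)·-0.250) / (4) = -1.625
  q = (1 - (-2)·-1.500) / (4) = -0.500

(-1.625, -0.500)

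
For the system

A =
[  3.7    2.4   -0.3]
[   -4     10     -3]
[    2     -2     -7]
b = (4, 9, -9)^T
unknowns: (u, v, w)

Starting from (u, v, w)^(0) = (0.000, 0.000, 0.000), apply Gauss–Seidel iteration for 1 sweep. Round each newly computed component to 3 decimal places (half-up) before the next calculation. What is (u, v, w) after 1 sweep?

Iteration 1:
  u = (4 - (2.4)·0.000 - (-0.3)·0.000) / (3.7) = 1.081
  v = (9 - (-4)·1.081 - (-3)·0.000) / (10) = 1.332
  w = (-9 - (2)·1.081 - (-2)·1.332) / (-7) = 1.214

(1.081, 1.332, 1.214)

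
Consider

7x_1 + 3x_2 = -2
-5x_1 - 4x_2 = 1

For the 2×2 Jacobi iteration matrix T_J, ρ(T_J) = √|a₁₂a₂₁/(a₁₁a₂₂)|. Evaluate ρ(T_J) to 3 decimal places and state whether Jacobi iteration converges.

0.732

a₁₂a₂₁/(a₁₁a₂₂) = (3)·(-5) / ((7)·(-4)) = 0.535714
ρ = √|0.535714| = √0.535714 = 0.732
ρ < 1, so Jacobi converges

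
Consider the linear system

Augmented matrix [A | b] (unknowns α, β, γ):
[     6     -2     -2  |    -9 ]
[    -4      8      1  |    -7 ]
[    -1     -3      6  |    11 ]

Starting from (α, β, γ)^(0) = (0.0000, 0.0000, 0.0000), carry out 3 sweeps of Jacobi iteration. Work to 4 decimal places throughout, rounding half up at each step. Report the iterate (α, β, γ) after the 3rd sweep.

Iteration 1:
  α = (-9 - (-2)·0.0000 - (-2)·0.0000) / (6) = -1.5000
  β = (-7 - (-4)·0.0000 - (1)·0.0000) / (8) = -0.8750
  γ = (11 - (-1)·0.0000 - (-3)·0.0000) / (6) = 1.8333
Iteration 2:
  α = (-9 - (-2)·-0.8750 - (-2)·1.8333) / (6) = -1.1806
  β = (-7 - (-4)·-1.5000 - (1)·1.8333) / (8) = -1.8542
  γ = (11 - (-1)·-1.5000 - (-3)·-0.8750) / (6) = 1.1458
Iteration 3:
  α = (-9 - (-2)·-1.8542 - (-2)·1.1458) / (6) = -1.7361
  β = (-7 - (-4)·-1.1806 - (1)·1.1458) / (8) = -1.6085
  γ = (11 - (-1)·-1.1806 - (-3)·-1.8542) / (6) = 0.7095

(-1.7361, -1.6085, 0.7095)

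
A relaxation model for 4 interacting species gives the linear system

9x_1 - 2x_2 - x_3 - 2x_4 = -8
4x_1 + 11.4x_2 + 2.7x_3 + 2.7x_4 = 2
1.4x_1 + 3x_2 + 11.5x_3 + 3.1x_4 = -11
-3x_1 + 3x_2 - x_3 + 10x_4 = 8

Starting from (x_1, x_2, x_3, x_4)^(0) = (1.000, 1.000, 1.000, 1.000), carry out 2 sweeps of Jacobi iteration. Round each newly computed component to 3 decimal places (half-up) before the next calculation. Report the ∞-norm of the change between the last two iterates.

1.109

Iteration 1:
  x_1 = (-8 - (-2)·1.000 - (-1)·1.000 - (-2)·1.000) / (9) = -0.333
  x_2 = (2 - (4)·1.000 - (2.7)·1.000 - (2.7)·1.000) / (11.4) = -0.649
  x_3 = (-11 - (1.4)·1.000 - (3)·1.000 - (3.1)·1.000) / (11.5) = -1.609
  x_4 = (8 - (-3)·1.000 - (3)·1.000 - (-1)·1.000) / (10) = 0.900
Iteration 2:
  x_1 = (-8 - (-2)·-0.649 - (-1)·-1.609 - (-2)·0.900) / (9) = -1.012
  x_2 = (2 - (4)·-0.333 - (2.7)·-1.609 - (2.7)·0.900) / (11.4) = 0.460
  x_3 = (-11 - (1.4)·-0.333 - (3)·-0.649 - (3.1)·0.900) / (11.5) = -0.989
  x_4 = (8 - (-3)·-0.333 - (3)·-0.649 - (-1)·-1.609) / (10) = 0.734
Change: (-0.679, 1.109, 0.620, -0.166) → max |·| = 1.109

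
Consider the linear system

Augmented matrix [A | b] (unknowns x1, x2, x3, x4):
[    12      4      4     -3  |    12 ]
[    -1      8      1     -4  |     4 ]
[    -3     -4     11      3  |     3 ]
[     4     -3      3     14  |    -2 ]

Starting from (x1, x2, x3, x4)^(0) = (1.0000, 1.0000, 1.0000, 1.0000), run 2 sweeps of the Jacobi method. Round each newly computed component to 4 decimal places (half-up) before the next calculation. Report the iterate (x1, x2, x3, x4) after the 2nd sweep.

(0.3474, 0.2791, 0.9123, -0.2316)

Iteration 1:
  x1 = (12 - (4)·1.0000 - (4)·1.0000 - (-3)·1.0000) / (12) = 0.5833
  x2 = (4 - (-1)·1.0000 - (1)·1.0000 - (-4)·1.0000) / (8) = 1.0000
  x3 = (3 - (-3)·1.0000 - (-4)·1.0000 - (3)·1.0000) / (11) = 0.6364
  x4 = (-2 - (4)·1.0000 - (-3)·1.0000 - (3)·1.0000) / (14) = -0.4286
Iteration 2:
  x1 = (12 - (4)·1.0000 - (4)·0.6364 - (-3)·-0.4286) / (12) = 0.3474
  x2 = (4 - (-1)·0.5833 - (1)·0.6364 - (-4)·-0.4286) / (8) = 0.2791
  x3 = (3 - (-3)·0.5833 - (-4)·1.0000 - (3)·-0.4286) / (11) = 0.9123
  x4 = (-2 - (4)·0.5833 - (-3)·1.0000 - (3)·0.6364) / (14) = -0.2316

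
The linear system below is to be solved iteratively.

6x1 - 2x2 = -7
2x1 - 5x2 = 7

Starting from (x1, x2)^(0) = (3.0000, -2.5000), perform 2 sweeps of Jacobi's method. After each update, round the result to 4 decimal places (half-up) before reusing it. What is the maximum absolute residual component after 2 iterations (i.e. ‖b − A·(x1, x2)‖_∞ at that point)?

4.0002

Iteration 1:
  x1 = (-7 - (-2)·-2.5000) / (6) = -2.0000
  x2 = (7 - (2)·3.0000) / (-5) = -0.2000
Iteration 2:
  x1 = (-7 - (-2)·-0.2000) / (6) = -1.2333
  x2 = (7 - (2)·-2.0000) / (-5) = -2.2000
Residual b − A·x = (-4.0002, -1.5334); ∞-norm = 4.0002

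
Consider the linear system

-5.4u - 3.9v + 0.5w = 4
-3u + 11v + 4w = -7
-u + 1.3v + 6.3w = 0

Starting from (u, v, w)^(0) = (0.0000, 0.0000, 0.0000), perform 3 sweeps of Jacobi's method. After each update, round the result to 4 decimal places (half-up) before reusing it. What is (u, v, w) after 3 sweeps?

Iteration 1:
  u = (4 - (-3.9)·0.0000 - (0.5)·0.0000) / (-5.4) = -0.7407
  v = (-7 - (-3)·0.0000 - (4)·0.0000) / (11) = -0.6364
  w = (0 - (-1)·0.0000 - (1.3)·0.0000) / (6.3) = 0.0000
Iteration 2:
  u = (4 - (-3.9)·-0.6364 - (0.5)·0.0000) / (-5.4) = -0.2811
  v = (-7 - (-3)·-0.7407 - (4)·0.0000) / (11) = -0.8384
  w = (0 - (-1)·-0.7407 - (1.3)·-0.6364) / (6.3) = 0.0137
Iteration 3:
  u = (4 - (-3.9)·-0.8384 - (0.5)·0.0137) / (-5.4) = -0.1340
  v = (-7 - (-3)·-0.2811 - (4)·0.0137) / (11) = -0.7180
  w = (0 - (-1)·-0.2811 - (1.3)·-0.8384) / (6.3) = 0.1284

(-0.1340, -0.7180, 0.1284)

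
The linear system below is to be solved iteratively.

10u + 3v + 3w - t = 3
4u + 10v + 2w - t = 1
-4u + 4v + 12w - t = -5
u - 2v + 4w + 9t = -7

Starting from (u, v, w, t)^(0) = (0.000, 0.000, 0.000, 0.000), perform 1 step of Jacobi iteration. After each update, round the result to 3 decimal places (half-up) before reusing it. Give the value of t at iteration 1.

-0.778

Iteration 1:
  u = (3 - (3)·0.000 - (3)·0.000 - (-1)·0.000) / (10) = 0.300
  v = (1 - (4)·0.000 - (2)·0.000 - (-1)·0.000) / (10) = 0.100
  w = (-5 - (-4)·0.000 - (4)·0.000 - (-1)·0.000) / (12) = -0.417
  t = (-7 - (1)·0.000 - (-2)·0.000 - (4)·0.000) / (9) = -0.778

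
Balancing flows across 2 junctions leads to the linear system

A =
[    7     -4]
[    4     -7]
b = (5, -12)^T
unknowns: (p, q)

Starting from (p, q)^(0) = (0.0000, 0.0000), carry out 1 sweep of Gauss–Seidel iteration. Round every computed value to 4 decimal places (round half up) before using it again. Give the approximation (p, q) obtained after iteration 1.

Iteration 1:
  p = (5 - (-4)·0.0000) / (7) = 0.7143
  q = (-12 - (4)·0.7143) / (-7) = 2.1225

(0.7143, 2.1225)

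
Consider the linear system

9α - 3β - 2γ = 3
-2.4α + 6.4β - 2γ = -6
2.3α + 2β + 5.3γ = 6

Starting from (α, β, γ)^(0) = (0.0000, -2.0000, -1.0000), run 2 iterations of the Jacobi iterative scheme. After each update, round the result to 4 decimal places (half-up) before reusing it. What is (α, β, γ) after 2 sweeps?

(0.3360, -0.5562, 1.8449)

Iteration 1:
  α = (3 - (-3)·-2.0000 - (-2)·-1.0000) / (9) = -0.5556
  β = (-6 - (-2.4)·0.0000 - (-2)·-1.0000) / (6.4) = -1.2500
  γ = (6 - (2.3)·0.0000 - (2)·-2.0000) / (5.3) = 1.8868
Iteration 2:
  α = (3 - (-3)·-1.2500 - (-2)·1.8868) / (9) = 0.3360
  β = (-6 - (-2.4)·-0.5556 - (-2)·1.8868) / (6.4) = -0.5562
  γ = (6 - (2.3)·-0.5556 - (2)·-1.2500) / (5.3) = 1.8449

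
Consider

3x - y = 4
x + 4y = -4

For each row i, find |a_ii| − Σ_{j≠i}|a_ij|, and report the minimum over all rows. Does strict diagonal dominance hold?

2

row 1: |3| − (1) = 2
row 2: |4| − (1) = 3
minimum over rows = 2 → strictly diagonally dominant (convergence guaranteed)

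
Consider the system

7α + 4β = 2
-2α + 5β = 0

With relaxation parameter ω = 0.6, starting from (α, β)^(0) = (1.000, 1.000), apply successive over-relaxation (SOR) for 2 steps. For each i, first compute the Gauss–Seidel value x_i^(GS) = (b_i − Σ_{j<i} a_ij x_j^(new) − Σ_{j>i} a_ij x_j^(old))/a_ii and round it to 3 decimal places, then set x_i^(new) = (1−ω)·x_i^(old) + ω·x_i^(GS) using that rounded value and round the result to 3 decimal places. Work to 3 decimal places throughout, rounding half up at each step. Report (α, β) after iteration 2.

(0.107, 0.208)

Iteration 1:
  α: GS value = (2 - (4)·1.000) / (7) = -0.286;  α ← (1−ω)·1.000 + ω·-0.286 = 0.228
  β: GS value = (0 - (-2)·0.228) / (5) = 0.091;  β ← (1−ω)·1.000 + ω·0.091 = 0.455
Iteration 2:
  α: GS value = (2 - (4)·0.455) / (7) = 0.026;  α ← (1−ω)·0.228 + ω·0.026 = 0.107
  β: GS value = (0 - (-2)·0.107) / (5) = 0.043;  β ← (1−ω)·0.455 + ω·0.043 = 0.208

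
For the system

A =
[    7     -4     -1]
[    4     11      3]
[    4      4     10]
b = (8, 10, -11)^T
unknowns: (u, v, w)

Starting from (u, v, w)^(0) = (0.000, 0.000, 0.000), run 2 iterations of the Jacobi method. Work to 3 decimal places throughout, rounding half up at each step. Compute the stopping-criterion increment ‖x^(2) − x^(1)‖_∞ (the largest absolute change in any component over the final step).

0.821

Iteration 1:
  u = (8 - (-4)·0.000 - (-1)·0.000) / (7) = 1.143
  v = (10 - (4)·0.000 - (3)·0.000) / (11) = 0.909
  w = (-11 - (4)·0.000 - (4)·0.000) / (10) = -1.100
Iteration 2:
  u = (8 - (-4)·0.909 - (-1)·-1.100) / (7) = 1.505
  v = (10 - (4)·1.143 - (3)·-1.100) / (11) = 0.793
  w = (-11 - (4)·1.143 - (4)·0.909) / (10) = -1.921
Change: (0.362, -0.116, -0.821) → max |·| = 0.821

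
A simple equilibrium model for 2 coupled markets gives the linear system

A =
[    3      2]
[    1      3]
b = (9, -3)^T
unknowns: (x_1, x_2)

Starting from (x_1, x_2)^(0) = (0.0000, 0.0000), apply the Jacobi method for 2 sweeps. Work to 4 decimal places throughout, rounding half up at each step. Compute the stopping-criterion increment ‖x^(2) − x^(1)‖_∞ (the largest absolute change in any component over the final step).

1.0000

Iteration 1:
  x_1 = (9 - (2)·0.0000) / (3) = 3.0000
  x_2 = (-3 - (1)·0.0000) / (3) = -1.0000
Iteration 2:
  x_1 = (9 - (2)·-1.0000) / (3) = 3.6667
  x_2 = (-3 - (1)·3.0000) / (3) = -2.0000
Change: (0.6667, -1.0000) → max |·| = 1.0000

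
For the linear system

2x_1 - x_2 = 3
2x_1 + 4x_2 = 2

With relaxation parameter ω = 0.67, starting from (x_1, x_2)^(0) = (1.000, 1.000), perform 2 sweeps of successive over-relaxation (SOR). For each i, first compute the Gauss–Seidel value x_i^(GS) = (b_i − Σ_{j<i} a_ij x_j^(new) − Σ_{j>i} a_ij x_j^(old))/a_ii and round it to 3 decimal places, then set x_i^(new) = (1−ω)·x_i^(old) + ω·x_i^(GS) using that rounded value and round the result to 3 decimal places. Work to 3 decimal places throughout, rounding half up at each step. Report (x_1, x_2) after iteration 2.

Iteration 1:
  x_1: GS value = (3 - (-1)·1.000) / (2) = 2.000;  x_1 ← (1−ω)·1.000 + ω·2.000 = 1.670
  x_2: GS value = (2 - (2)·1.670) / (4) = -0.335;  x_2 ← (1−ω)·1.000 + ω·-0.335 = 0.106
Iteration 2:
  x_1: GS value = (3 - (-1)·0.106) / (2) = 1.553;  x_1 ← (1−ω)·1.670 + ω·1.553 = 1.592
  x_2: GS value = (2 - (2)·1.592) / (4) = -0.296;  x_2 ← (1−ω)·0.106 + ω·-0.296 = -0.163

(1.592, -0.163)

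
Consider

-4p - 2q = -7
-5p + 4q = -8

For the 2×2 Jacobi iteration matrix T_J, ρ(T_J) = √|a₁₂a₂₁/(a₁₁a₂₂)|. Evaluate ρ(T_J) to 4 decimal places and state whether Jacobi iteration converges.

0.7906

a₁₂a₂₁/(a₁₁a₂₂) = (-2)·(-5) / ((-4)·(4)) = -0.625000
ρ = √|-0.625000| = √0.625000 = 0.7906
ρ < 1, so Jacobi converges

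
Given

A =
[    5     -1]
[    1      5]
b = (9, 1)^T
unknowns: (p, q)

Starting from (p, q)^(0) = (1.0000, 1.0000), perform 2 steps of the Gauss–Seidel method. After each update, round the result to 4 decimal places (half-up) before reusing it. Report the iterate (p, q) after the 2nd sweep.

Iteration 1:
  p = (9 - (-1)·1.0000) / (5) = 2.0000
  q = (1 - (1)·2.0000) / (5) = -0.2000
Iteration 2:
  p = (9 - (-1)·-0.2000) / (5) = 1.7600
  q = (1 - (1)·1.7600) / (5) = -0.1520

(1.7600, -0.1520)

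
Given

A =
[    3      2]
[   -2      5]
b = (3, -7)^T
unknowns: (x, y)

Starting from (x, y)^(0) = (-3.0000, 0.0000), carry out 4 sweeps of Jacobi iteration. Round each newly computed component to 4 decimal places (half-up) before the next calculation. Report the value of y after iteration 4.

-0.7333

Iteration 1:
  x = (3 - (2)·0.0000) / (3) = 1.0000
  y = (-7 - (-2)·-3.0000) / (5) = -2.6000
Iteration 2:
  x = (3 - (2)·-2.6000) / (3) = 2.7333
  y = (-7 - (-2)·1.0000) / (5) = -1.0000
Iteration 3:
  x = (3 - (2)·-1.0000) / (3) = 1.6667
  y = (-7 - (-2)·2.7333) / (5) = -0.3067
Iteration 4:
  x = (3 - (2)·-0.3067) / (3) = 1.2045
  y = (-7 - (-2)·1.6667) / (5) = -0.7333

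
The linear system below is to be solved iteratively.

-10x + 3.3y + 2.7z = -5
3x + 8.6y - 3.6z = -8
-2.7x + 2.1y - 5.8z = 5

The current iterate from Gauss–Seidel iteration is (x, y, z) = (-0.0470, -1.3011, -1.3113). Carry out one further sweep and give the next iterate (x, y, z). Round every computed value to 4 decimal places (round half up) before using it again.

(-0.2834, -1.3803, -1.2299)

One sweep:
  x = (-5 - (3.3)·-1.3011 - (2.7)·-1.3113) / (-10) = -0.2834
  y = (-8 - (3)·-0.2834 - (-3.6)·-1.3113) / (8.6) = -1.3803
  z = (5 - (-2.7)·-0.2834 - (2.1)·-1.3803) / (-5.8) = -1.2299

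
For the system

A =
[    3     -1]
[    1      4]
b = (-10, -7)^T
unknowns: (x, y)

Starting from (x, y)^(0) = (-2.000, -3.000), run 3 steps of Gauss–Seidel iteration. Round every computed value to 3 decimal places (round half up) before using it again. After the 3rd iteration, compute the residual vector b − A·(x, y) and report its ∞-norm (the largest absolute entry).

Iteration 1:
  x = (-10 - (-1)·-3.000) / (3) = -4.333
  y = (-7 - (1)·-4.333) / (4) = -0.667
Iteration 2:
  x = (-10 - (-1)·-0.667) / (3) = -3.556
  y = (-7 - (1)·-3.556) / (4) = -0.861
Iteration 3:
  x = (-10 - (-1)·-0.861) / (3) = -3.620
  y = (-7 - (1)·-3.620) / (4) = -0.845
Residual b − A·x = (0.015, 0.000); ∞-norm = 0.015

0.015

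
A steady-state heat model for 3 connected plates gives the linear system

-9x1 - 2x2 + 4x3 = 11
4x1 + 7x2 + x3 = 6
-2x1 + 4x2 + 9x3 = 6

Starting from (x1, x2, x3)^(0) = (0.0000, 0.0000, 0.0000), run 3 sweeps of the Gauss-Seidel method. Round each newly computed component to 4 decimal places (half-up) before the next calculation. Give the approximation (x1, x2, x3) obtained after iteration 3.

(-1.8790, 2.0083, -0.6435)

Iteration 1:
  x1 = (11 - (-2)·0.0000 - (4)·0.0000) / (-9) = -1.2222
  x2 = (6 - (4)·-1.2222 - (1)·0.0000) / (7) = 1.5555
  x3 = (6 - (-2)·-1.2222 - (4)·1.5555) / (9) = -0.2963
Iteration 2:
  x1 = (11 - (-2)·1.5555 - (4)·-0.2963) / (-9) = -1.6996
  x2 = (6 - (4)·-1.6996 - (1)·-0.2963) / (7) = 1.8707
  x3 = (6 - (-2)·-1.6996 - (4)·1.8707) / (9) = -0.5424
Iteration 3:
  x1 = (11 - (-2)·1.8707 - (4)·-0.5424) / (-9) = -1.8790
  x2 = (6 - (4)·-1.8790 - (1)·-0.5424) / (7) = 2.0083
  x3 = (6 - (-2)·-1.8790 - (4)·2.0083) / (9) = -0.6435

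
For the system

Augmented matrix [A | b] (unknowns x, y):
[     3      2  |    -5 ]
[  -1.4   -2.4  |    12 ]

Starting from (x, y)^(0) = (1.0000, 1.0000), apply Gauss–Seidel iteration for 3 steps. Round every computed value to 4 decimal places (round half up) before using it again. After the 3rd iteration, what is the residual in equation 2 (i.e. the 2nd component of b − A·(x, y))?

Iteration 1:
  x = (-5 - (2)·1.0000) / (3) = -2.3333
  y = (12 - (-1.4)·-2.3333) / (-2.4) = -3.6389
Iteration 2:
  x = (-5 - (2)·-3.6389) / (3) = 0.7593
  y = (12 - (-1.4)·0.7593) / (-2.4) = -5.4429
Iteration 3:
  x = (-5 - (2)·-5.4429) / (3) = 1.9619
  y = (12 - (-1.4)·1.9619) / (-2.4) = -6.1444
Residual b − A·x = (1.4031, 0.0001)

0.0001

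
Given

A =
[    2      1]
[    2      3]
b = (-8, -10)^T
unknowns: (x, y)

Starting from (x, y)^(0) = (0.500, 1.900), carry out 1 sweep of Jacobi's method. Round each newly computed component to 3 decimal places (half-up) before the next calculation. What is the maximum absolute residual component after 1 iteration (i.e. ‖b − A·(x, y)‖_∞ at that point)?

10.901

Iteration 1:
  x = (-8 - (1)·1.900) / (2) = -4.950
  y = (-10 - (2)·0.500) / (3) = -3.667
Residual b − A·x = (5.567, 10.901); ∞-norm = 10.901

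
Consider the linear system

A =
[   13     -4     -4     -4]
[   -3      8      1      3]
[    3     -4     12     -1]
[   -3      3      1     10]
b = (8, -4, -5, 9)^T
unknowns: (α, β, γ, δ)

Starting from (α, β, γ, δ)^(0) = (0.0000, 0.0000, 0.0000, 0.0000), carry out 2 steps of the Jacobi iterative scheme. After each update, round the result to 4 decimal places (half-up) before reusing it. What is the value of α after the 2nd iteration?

Iteration 1:
  α = (8 - (-4)·0.0000 - (-4)·0.0000 - (-4)·0.0000) / (13) = 0.6154
  β = (-4 - (-3)·0.0000 - (1)·0.0000 - (3)·0.0000) / (8) = -0.5000
  γ = (-5 - (3)·0.0000 - (-4)·0.0000 - (-1)·0.0000) / (12) = -0.4167
  δ = (9 - (-3)·0.0000 - (3)·0.0000 - (1)·0.0000) / (10) = 0.9000
Iteration 2:
  α = (8 - (-4)·-0.5000 - (-4)·-0.4167 - (-4)·0.9000) / (13) = 0.6102
  β = (-4 - (-3)·0.6154 - (1)·-0.4167 - (3)·0.9000) / (8) = -0.5546
  γ = (-5 - (3)·0.6154 - (-4)·-0.5000 - (-1)·0.9000) / (12) = -0.6622
  δ = (9 - (-3)·0.6154 - (3)·-0.5000 - (1)·-0.4167) / (10) = 1.2763

0.6102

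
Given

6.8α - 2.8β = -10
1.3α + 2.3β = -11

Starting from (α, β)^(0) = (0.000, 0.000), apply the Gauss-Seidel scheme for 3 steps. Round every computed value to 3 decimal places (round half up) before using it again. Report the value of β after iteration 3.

Iteration 1:
  α = (-10 - (-2.8)·0.000) / (6.8) = -1.471
  β = (-11 - (1.3)·-1.471) / (2.3) = -3.951
Iteration 2:
  α = (-10 - (-2.8)·-3.951) / (6.8) = -3.097
  β = (-11 - (1.3)·-3.097) / (2.3) = -3.032
Iteration 3:
  α = (-10 - (-2.8)·-3.032) / (6.8) = -2.719
  β = (-11 - (1.3)·-2.719) / (2.3) = -3.246

-3.246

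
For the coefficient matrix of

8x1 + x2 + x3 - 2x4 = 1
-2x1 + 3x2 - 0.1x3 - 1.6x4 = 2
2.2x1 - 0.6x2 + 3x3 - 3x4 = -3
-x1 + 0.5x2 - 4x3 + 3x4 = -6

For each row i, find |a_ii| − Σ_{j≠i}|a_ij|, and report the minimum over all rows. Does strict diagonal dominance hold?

-2.8

row 1: |8| − (1+1+2) = 4
row 2: |3| − (2+0.1+1.6) = -0.7
row 3: |3| − (2.2+0.6+3) = -2.8
row 4: |3| − (1+0.5+4) = -2.5
minimum over rows = -2.8 → not strictly diagonally dominant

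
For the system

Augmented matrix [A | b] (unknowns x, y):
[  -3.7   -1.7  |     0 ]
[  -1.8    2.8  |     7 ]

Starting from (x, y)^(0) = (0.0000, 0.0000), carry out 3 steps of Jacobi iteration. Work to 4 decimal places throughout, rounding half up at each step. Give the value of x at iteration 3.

Iteration 1:
  x = (0 - (-1.7)·0.0000) / (-3.7) = 0.0000
  y = (7 - (-1.8)·0.0000) / (2.8) = 2.5000
Iteration 2:
  x = (0 - (-1.7)·2.5000) / (-3.7) = -1.1486
  y = (7 - (-1.8)·0.0000) / (2.8) = 2.5000
Iteration 3:
  x = (0 - (-1.7)·2.5000) / (-3.7) = -1.1486
  y = (7 - (-1.8)·-1.1486) / (2.8) = 1.7616

-1.1486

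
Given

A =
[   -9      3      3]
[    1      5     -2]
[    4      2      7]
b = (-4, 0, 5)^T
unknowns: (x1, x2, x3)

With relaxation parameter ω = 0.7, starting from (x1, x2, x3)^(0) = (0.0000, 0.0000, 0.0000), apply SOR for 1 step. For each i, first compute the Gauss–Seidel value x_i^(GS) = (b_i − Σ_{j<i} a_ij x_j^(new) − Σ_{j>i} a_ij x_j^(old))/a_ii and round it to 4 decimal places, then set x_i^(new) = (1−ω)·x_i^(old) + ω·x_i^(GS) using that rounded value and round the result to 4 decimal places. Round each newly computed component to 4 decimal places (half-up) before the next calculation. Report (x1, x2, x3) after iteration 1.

Iteration 1:
  x1: GS value = (-4 - (3)·0.0000 - (3)·0.0000) / (-9) = 0.4444;  x1 ← (1−ω)·0.0000 + ω·0.4444 = 0.3111
  x2: GS value = (0 - (1)·0.3111 - (-2)·0.0000) / (5) = -0.0622;  x2 ← (1−ω)·0.0000 + ω·-0.0622 = -0.0435
  x3: GS value = (5 - (4)·0.3111 - (2)·-0.0435) / (7) = 0.5489;  x3 ← (1−ω)·0.0000 + ω·0.5489 = 0.3842

(0.3111, -0.0435, 0.3842)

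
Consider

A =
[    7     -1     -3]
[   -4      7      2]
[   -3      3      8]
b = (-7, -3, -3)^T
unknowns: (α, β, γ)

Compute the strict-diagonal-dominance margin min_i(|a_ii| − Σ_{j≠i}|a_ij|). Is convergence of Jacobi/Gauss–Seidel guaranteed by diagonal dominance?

row 1: |7| − (1+3) = 3
row 2: |7| − (4+2) = 1
row 3: |8| − (3+3) = 2
minimum over rows = 1 → strictly diagonally dominant (convergence guaranteed)

1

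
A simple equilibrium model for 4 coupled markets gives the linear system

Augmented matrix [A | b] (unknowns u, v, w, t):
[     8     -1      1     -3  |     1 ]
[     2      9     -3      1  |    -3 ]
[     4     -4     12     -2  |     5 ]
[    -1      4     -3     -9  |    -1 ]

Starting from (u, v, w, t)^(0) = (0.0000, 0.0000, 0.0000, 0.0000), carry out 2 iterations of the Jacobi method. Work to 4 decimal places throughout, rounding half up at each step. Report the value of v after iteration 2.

-0.2346

Iteration 1:
  u = (1 - (-1)·0.0000 - (1)·0.0000 - (-3)·0.0000) / (8) = 0.1250
  v = (-3 - (2)·0.0000 - (-3)·0.0000 - (1)·0.0000) / (9) = -0.3333
  w = (5 - (4)·0.0000 - (-4)·0.0000 - (-2)·0.0000) / (12) = 0.4167
  t = (-1 - (-1)·0.0000 - (4)·0.0000 - (-3)·0.0000) / (-9) = 0.1111
Iteration 2:
  u = (1 - (-1)·-0.3333 - (1)·0.4167 - (-3)·0.1111) / (8) = 0.0729
  v = (-3 - (2)·0.1250 - (-3)·0.4167 - (1)·0.1111) / (9) = -0.2346
  w = (5 - (4)·0.1250 - (-4)·-0.3333 - (-2)·0.1111) / (12) = 0.2824
  t = (-1 - (-1)·0.1250 - (4)·-0.3333 - (-3)·0.4167) / (-9) = -0.1898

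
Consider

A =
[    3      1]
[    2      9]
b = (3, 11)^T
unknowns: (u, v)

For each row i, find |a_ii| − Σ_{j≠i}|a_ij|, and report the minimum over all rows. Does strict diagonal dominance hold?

2

row 1: |3| − (1) = 2
row 2: |9| − (2) = 7
minimum over rows = 2 → strictly diagonally dominant (convergence guaranteed)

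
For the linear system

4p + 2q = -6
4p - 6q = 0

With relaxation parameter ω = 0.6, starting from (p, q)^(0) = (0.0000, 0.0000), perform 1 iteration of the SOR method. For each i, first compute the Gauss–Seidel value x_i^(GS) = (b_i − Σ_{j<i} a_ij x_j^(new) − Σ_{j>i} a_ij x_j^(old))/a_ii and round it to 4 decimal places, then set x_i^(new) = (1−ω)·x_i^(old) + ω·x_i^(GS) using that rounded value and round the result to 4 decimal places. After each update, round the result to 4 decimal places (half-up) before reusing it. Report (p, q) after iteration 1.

Iteration 1:
  p: GS value = (-6 - (2)·0.0000) / (4) = -1.5000;  p ← (1−ω)·0.0000 + ω·-1.5000 = -0.9000
  q: GS value = (0 - (4)·-0.9000) / (-6) = -0.6000;  q ← (1−ω)·0.0000 + ω·-0.6000 = -0.3600

(-0.9000, -0.3600)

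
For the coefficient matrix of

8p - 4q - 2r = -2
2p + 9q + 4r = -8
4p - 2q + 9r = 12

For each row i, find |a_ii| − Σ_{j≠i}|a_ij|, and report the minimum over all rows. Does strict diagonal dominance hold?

2

row 1: |8| − (4+2) = 2
row 2: |9| − (2+4) = 3
row 3: |9| − (4+2) = 3
minimum over rows = 2 → strictly diagonally dominant (convergence guaranteed)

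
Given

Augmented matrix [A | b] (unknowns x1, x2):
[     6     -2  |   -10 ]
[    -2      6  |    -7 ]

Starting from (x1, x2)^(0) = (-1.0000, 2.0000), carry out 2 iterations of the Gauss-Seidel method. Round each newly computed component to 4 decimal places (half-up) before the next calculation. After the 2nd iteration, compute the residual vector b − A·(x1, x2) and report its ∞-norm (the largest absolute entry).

Iteration 1:
  x1 = (-10 - (-2)·2.0000) / (6) = -1.0000
  x2 = (-7 - (-2)·-1.0000) / (6) = -1.5000
Iteration 2:
  x1 = (-10 - (-2)·-1.5000) / (6) = -2.1667
  x2 = (-7 - (-2)·-2.1667) / (6) = -1.8889
Residual b − A·x = (-0.7776, 0.0000); ∞-norm = 0.7776

0.7776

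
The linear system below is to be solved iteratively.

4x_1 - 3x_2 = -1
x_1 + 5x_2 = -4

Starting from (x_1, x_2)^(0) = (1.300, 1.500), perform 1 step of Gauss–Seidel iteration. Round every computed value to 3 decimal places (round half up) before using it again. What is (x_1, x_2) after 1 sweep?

Iteration 1:
  x_1 = (-1 - (-3)·1.500) / (4) = 0.875
  x_2 = (-4 - (1)·0.875) / (5) = -0.975

(0.875, -0.975)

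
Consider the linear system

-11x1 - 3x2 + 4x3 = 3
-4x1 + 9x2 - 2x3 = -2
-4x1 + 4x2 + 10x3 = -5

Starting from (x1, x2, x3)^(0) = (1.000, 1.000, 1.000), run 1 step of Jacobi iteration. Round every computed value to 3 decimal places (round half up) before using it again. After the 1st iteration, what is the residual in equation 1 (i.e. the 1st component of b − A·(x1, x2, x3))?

Iteration 1:
  x1 = (3 - (-3)·1.000 - (4)·1.000) / (-11) = -0.182
  x2 = (-2 - (-4)·1.000 - (-2)·1.000) / (9) = 0.444
  x3 = (-5 - (-4)·1.000 - (4)·1.000) / (10) = -0.500
Residual b − A·x = (4.330, -7.724, -2.504)

4.330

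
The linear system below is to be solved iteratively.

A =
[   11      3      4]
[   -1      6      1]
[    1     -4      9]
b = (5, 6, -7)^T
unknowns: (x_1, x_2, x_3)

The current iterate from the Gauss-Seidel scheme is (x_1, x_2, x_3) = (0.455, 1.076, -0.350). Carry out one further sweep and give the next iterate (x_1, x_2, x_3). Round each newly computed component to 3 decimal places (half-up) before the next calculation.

One sweep:
  x_1 = (5 - (3)·1.076 - (4)·-0.350) / (11) = 0.288
  x_2 = (6 - (-1)·0.288 - (1)·-0.350) / (6) = 1.106
  x_3 = (-7 - (1)·0.288 - (-4)·1.106) / (9) = -0.318

(0.288, 1.106, -0.318)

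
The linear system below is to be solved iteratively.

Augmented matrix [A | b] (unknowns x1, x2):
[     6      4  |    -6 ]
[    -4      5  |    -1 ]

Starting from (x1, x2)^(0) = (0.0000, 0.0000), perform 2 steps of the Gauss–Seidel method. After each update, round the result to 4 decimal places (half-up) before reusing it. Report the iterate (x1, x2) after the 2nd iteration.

(-0.3333, -0.4666)

Iteration 1:
  x1 = (-6 - (4)·0.0000) / (6) = -1.0000
  x2 = (-1 - (-4)·-1.0000) / (5) = -1.0000
Iteration 2:
  x1 = (-6 - (4)·-1.0000) / (6) = -0.3333
  x2 = (-1 - (-4)·-0.3333) / (5) = -0.4666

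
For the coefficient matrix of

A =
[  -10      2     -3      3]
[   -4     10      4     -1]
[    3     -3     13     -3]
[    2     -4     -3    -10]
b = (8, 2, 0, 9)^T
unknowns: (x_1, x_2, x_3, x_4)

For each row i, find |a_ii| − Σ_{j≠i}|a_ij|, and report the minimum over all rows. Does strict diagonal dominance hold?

row 1: |-10| − (2+3+3) = 2
row 2: |10| − (4+4+1) = 1
row 3: |13| − (3+3+3) = 4
row 4: |-10| − (2+4+3) = 1
minimum over rows = 1 → strictly diagonally dominant (convergence guaranteed)

1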